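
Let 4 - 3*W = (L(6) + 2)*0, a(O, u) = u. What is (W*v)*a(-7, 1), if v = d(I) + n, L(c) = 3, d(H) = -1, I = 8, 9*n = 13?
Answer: 16/27 ≈ 0.59259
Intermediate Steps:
n = 13/9 (n = (⅑)*13 = 13/9 ≈ 1.4444)
W = 4/3 (W = 4/3 - (3 + 2)*0/3 = 4/3 - 5*0/3 = 4/3 - ⅓*0 = 4/3 + 0 = 4/3 ≈ 1.3333)
v = 4/9 (v = -1 + 13/9 = 4/9 ≈ 0.44444)
(W*v)*a(-7, 1) = ((4/3)*(4/9))*1 = (16/27)*1 = 16/27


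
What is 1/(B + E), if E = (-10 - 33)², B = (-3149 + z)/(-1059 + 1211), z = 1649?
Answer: 38/69887 ≈ 0.00054373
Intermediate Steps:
B = -375/38 (B = (-3149 + 1649)/(-1059 + 1211) = -1500/152 = -1500*1/152 = -375/38 ≈ -9.8684)
E = 1849 (E = (-43)² = 1849)
1/(B + E) = 1/(-375/38 + 1849) = 1/(69887/38) = 38/69887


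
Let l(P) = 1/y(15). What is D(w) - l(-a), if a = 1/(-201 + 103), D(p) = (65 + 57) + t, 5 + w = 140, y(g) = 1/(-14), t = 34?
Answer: 170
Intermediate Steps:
y(g) = -1/14
w = 135 (w = -5 + 140 = 135)
D(p) = 156 (D(p) = (65 + 57) + 34 = 122 + 34 = 156)
a = -1/98 (a = 1/(-98) = -1/98 ≈ -0.010204)
l(P) = -14 (l(P) = 1/(-1/14) = -14)
D(w) - l(-a) = 156 - 1*(-14) = 156 + 14 = 170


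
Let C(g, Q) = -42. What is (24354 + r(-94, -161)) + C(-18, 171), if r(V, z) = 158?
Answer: 24470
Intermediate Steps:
(24354 + r(-94, -161)) + C(-18, 171) = (24354 + 158) - 42 = 24512 - 42 = 24470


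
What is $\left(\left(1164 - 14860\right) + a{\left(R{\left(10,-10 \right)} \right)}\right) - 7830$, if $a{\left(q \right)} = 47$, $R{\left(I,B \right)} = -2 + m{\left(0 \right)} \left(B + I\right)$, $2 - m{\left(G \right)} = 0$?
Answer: $-21479$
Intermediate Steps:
$m{\left(G \right)} = 2$ ($m{\left(G \right)} = 2 - 0 = 2 + 0 = 2$)
$R{\left(I,B \right)} = -2 + 2 B + 2 I$ ($R{\left(I,B \right)} = -2 + 2 \left(B + I\right) = -2 + \left(2 B + 2 I\right) = -2 + 2 B + 2 I$)
$\left(\left(1164 - 14860\right) + a{\left(R{\left(10,-10 \right)} \right)}\right) - 7830 = \left(\left(1164 - 14860\right) + 47\right) - 7830 = \left(-13696 + 47\right) - 7830 = -13649 - 7830 = -21479$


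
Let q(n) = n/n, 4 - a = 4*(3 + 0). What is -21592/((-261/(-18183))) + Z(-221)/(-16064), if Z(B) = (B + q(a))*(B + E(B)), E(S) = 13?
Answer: -1132696873/753 ≈ -1.5042e+6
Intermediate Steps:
a = -8 (a = 4 - 4*(3 + 0) = 4 - 4*3 = 4 - 1*12 = 4 - 12 = -8)
q(n) = 1
Z(B) = (1 + B)*(13 + B) (Z(B) = (B + 1)*(B + 13) = (1 + B)*(13 + B))
-21592/((-261/(-18183))) + Z(-221)/(-16064) = -21592/((-261/(-18183))) + (13 + (-221)² + 14*(-221))/(-16064) = -21592/((-261*(-1/18183))) + (13 + 48841 - 3094)*(-1/16064) = -21592/3/209 + 45760*(-1/16064) = -21592*209/3 - 715/251 = -4512728/3 - 715/251 = -1132696873/753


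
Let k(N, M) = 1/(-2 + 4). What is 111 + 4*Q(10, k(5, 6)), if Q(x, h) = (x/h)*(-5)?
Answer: -289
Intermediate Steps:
k(N, M) = 1/2
Q(x, h) = -5*x/h
111 + 4*Q(10, k(5, 6)) = 111 + 4*(-5*10/1/2) = 111 + 4*(-5*10*2) = 111 + 4*(-100) = 111 - 400 = -289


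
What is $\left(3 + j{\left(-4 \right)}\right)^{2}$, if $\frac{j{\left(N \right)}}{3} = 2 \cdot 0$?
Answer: $9$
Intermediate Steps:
$j{\left(N \right)} = 0$ ($j{\left(N \right)} = 3 \cdot 2 \cdot 0 = 3 \cdot 0 = 0$)
$\left(3 + j{\left(-4 \right)}\right)^{2} = \left(3 + 0\right)^{2} = 3^{2} = 9$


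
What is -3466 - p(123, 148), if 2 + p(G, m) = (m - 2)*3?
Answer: -3902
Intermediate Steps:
p(G, m) = -8 + 3*m (p(G, m) = -2 + (m - 2)*3 = -2 + (-2 + m)*3 = -2 + (-6 + 3*m) = -8 + 3*m)
-3466 - p(123, 148) = -3466 - (-8 + 3*148) = -3466 - (-8 + 444) = -3466 - 1*436 = -3466 - 436 = -3902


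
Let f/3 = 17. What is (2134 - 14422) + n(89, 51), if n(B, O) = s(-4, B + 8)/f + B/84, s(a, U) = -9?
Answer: -17546003/1428 ≈ -12287.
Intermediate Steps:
f = 51 (f = 3*17 = 51)
n(B, O) = -3/17 + B/84 (n(B, O) = -9/51 + B/84 = -9*1/51 + B*(1/84) = -3/17 + B/84)
(2134 - 14422) + n(89, 51) = (2134 - 14422) + (-3/17 + (1/84)*89) = -12288 + (-3/17 + 89/84) = -12288 + 1261/1428 = -17546003/1428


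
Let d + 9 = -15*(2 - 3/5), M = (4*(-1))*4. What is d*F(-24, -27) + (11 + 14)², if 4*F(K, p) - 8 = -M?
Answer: 445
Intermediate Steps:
M = -16 (M = -4*4 = -16)
F(K, p) = 6 (F(K, p) = 2 + (-1*(-16))/4 = 2 + (¼)*16 = 2 + 4 = 6)
d = -30 (d = -9 - 15*(2 - 3/5) = -9 - 15*(2 - 3*⅕) = -9 - 15*(2 - ⅗) = -9 - 15*7/5 = -9 - 21 = -30)
d*F(-24, -27) + (11 + 14)² = -30*6 + (11 + 14)² = -180 + 25² = -180 + 625 = 445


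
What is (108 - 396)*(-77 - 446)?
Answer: 150624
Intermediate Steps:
(108 - 396)*(-77 - 446) = -288*(-523) = 150624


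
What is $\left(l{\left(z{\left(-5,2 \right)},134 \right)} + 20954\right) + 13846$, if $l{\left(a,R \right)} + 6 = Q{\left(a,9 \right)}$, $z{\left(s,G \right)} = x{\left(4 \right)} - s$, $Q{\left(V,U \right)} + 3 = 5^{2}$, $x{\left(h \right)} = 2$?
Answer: $34816$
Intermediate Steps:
$Q{\left(V,U \right)} = 22$ ($Q{\left(V,U \right)} = -3 + 5^{2} = -3 + 25 = 22$)
$z{\left(s,G \right)} = 2 - s$
$l{\left(a,R \right)} = 16$ ($l{\left(a,R \right)} = -6 + 22 = 16$)
$\left(l{\left(z{\left(-5,2 \right)},134 \right)} + 20954\right) + 13846 = \left(16 + 20954\right) + 13846 = 20970 + 13846 = 34816$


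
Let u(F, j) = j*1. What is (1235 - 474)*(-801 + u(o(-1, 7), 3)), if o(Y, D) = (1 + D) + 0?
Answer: -607278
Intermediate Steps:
o(Y, D) = 1 + D
u(F, j) = j
(1235 - 474)*(-801 + u(o(-1, 7), 3)) = (1235 - 474)*(-801 + 3) = 761*(-798) = -607278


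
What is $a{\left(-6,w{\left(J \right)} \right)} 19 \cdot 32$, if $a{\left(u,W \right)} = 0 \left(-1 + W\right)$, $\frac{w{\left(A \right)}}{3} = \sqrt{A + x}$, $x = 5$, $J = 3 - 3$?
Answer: $0$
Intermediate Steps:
$J = 0$ ($J = 3 - 3 = 0$)
$w{\left(A \right)} = 3 \sqrt{5 + A}$ ($w{\left(A \right)} = 3 \sqrt{A + 5} = 3 \sqrt{5 + A}$)
$a{\left(u,W \right)} = 0$
$a{\left(-6,w{\left(J \right)} \right)} 19 \cdot 32 = 0 \cdot 19 \cdot 32 = 0 \cdot 32 = 0$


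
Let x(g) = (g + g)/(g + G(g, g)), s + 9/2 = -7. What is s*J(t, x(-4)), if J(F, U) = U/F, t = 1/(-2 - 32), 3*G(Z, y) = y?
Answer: 1173/2 ≈ 586.50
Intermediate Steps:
s = -23/2 (s = -9/2 - 7 = -23/2 ≈ -11.500)
G(Z, y) = y/3
t = -1/34 (t = 1/(-34) = -1/34 ≈ -0.029412)
x(g) = 3/2 (x(g) = (g + g)/(g + g/3) = (2*g)/((4*g/3)) = (2*g)*(3/(4*g)) = 3/2)
s*J(t, x(-4)) = -69/(4*(-1/34)) = -69*(-34)/4 = -23/2*(-51) = 1173/2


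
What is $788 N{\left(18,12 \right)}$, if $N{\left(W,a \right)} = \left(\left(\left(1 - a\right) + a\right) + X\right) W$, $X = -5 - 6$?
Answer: $-141840$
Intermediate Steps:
$X = -11$ ($X = -5 - 6 = -11$)
$N{\left(W,a \right)} = - 10 W$ ($N{\left(W,a \right)} = \left(\left(\left(1 - a\right) + a\right) - 11\right) W = \left(1 - 11\right) W = - 10 W$)
$788 N{\left(18,12 \right)} = 788 \left(\left(-10\right) 18\right) = 788 \left(-180\right) = -141840$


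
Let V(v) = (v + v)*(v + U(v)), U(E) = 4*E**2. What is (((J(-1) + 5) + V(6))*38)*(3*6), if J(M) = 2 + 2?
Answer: 1237356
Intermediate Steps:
V(v) = 2*v*(v + 4*v**2) (V(v) = (v + v)*(v + 4*v**2) = (2*v)*(v + 4*v**2) = 2*v*(v + 4*v**2))
J(M) = 4
(((J(-1) + 5) + V(6))*38)*(3*6) = (((4 + 5) + 6**2*(2 + 8*6))*38)*(3*6) = ((9 + 36*(2 + 48))*38)*18 = ((9 + 36*50)*38)*18 = ((9 + 1800)*38)*18 = (1809*38)*18 = 68742*18 = 1237356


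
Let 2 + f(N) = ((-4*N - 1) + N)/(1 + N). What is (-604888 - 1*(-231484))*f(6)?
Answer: 12322332/7 ≈ 1.7603e+6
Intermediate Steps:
f(N) = -2 + (-1 - 3*N)/(1 + N) (f(N) = -2 + ((-4*N - 1) + N)/(1 + N) = -2 + ((-1 - 4*N) + N)/(1 + N) = -2 + (-1 - 3*N)/(1 + N))
(-604888 - 1*(-231484))*f(6) = (-604888 - 1*(-231484))*((-3 - 5*6)/(1 + 6)) = (-604888 + 231484)*((-3 - 30)/7) = -373404*(-33)/7 = -373404*(-33/7) = 12322332/7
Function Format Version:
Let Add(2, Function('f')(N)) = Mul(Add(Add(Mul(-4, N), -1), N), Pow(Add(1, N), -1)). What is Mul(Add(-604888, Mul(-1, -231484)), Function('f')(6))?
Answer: Rational(12322332, 7) ≈ 1.7603e+6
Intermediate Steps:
Function('f')(N) = Add(-2, Mul(Pow(Add(1, N), -1), Add(-1, Mul(-3, N)))) (Function('f')(N) = Add(-2, Mul(Add(Add(Mul(-4, N), -1), N), Pow(Add(1, N), -1))) = Add(-2, Mul(Add(Add(-1, Mul(-4, N)), N), Pow(Add(1, N), -1))) = Add(-2, Mul(Add(-1, Mul(-3, N)), Pow(Add(1, N), -1))) = Add(-2, Mul(Pow(Add(1, N), -1), Add(-1, Mul(-3, N)))))
Mul(Add(-604888, Mul(-1, -231484)), Function('f')(6)) = Mul(Add(-604888, Mul(-1, -231484)), Mul(Pow(Add(1, 6), -1), Add(-3, Mul(-5, 6)))) = Mul(Add(-604888, 231484), Mul(Pow(7, -1), Add(-3, -30))) = Mul(-373404, Mul(Rational(1, 7), -33)) = Mul(-373404, Rational(-33, 7)) = Rational(12322332, 7)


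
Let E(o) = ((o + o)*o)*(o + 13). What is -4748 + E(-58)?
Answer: -307508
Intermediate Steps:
E(o) = 2*o**2*(13 + o) (E(o) = ((2*o)*o)*(13 + o) = (2*o**2)*(13 + o) = 2*o**2*(13 + o))
-4748 + E(-58) = -4748 + 2*(-58)**2*(13 - 58) = -4748 + 2*3364*(-45) = -4748 - 302760 = -307508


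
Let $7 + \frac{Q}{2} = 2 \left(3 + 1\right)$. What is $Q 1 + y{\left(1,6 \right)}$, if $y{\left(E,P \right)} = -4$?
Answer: $-2$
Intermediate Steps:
$Q = 2$ ($Q = -14 + 2 \cdot 2 \left(3 + 1\right) = -14 + 2 \cdot 2 \cdot 4 = -14 + 2 \cdot 8 = -14 + 16 = 2$)
$Q 1 + y{\left(1,6 \right)} = 2 \cdot 1 - 4 = 2 - 4 = -2$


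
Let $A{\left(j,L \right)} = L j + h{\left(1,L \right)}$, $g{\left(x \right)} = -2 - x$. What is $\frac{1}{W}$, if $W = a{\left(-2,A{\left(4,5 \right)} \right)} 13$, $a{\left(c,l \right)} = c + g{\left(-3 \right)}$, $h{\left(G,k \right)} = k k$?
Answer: $- \frac{1}{13} \approx -0.076923$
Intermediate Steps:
$h{\left(G,k \right)} = k^{2}$
$A{\left(j,L \right)} = L^{2} + L j$ ($A{\left(j,L \right)} = L j + L^{2} = L^{2} + L j$)
$a{\left(c,l \right)} = 1 + c$ ($a{\left(c,l \right)} = c - -1 = c + \left(-2 + 3\right) = c + 1 = 1 + c$)
$W = -13$ ($W = \left(1 - 2\right) 13 = \left(-1\right) 13 = -13$)
$\frac{1}{W} = \frac{1}{-13} = - \frac{1}{13}$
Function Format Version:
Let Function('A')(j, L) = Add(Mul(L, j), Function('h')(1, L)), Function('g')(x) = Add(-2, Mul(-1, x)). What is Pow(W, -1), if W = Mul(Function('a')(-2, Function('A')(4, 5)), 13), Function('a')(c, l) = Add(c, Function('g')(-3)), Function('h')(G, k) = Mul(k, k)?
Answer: Rational(-1, 13) ≈ -0.076923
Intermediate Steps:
Function('h')(G, k) = Pow(k, 2)
Function('A')(j, L) = Add(Pow(L, 2), Mul(L, j)) (Function('A')(j, L) = Add(Mul(L, j), Pow(L, 2)) = Add(Pow(L, 2), Mul(L, j)))
Function('a')(c, l) = Add(1, c) (Function('a')(c, l) = Add(c, Add(-2, Mul(-1, -3))) = Add(c, Add(-2, 3)) = Add(c, 1) = Add(1, c))
W = -13 (W = Mul(Add(1, -2), 13) = Mul(-1, 13) = -13)
Pow(W, -1) = Pow(-13, -1) = Rational(-1, 13)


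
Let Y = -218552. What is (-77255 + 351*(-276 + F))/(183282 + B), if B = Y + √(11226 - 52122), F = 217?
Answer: 863797570/311003449 + 587784*I*√71/311003449 ≈ 2.7775 + 0.015925*I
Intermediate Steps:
B = -218552 + 24*I*√71 (B = -218552 + √(11226 - 52122) = -218552 + √(-40896) = -218552 + 24*I*√71 ≈ -2.1855e+5 + 202.23*I)
(-77255 + 351*(-276 + F))/(183282 + B) = (-77255 + 351*(-276 + 217))/(183282 + (-218552 + 24*I*√71)) = (-77255 + 351*(-59))/(-35270 + 24*I*√71) = (-77255 - 20709)/(-35270 + 24*I*√71) = -97964/(-35270 + 24*I*√71)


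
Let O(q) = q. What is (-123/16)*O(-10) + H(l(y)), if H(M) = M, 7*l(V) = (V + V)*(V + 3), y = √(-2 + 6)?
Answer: 4465/56 ≈ 79.732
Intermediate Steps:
y = 2 (y = √4 = 2)
l(V) = 2*V*(3 + V)/7 (l(V) = ((V + V)*(V + 3))/7 = ((2*V)*(3 + V))/7 = (2*V*(3 + V))/7 = 2*V*(3 + V)/7)
(-123/16)*O(-10) + H(l(y)) = -123/16*(-10) + (2/7)*2*(3 + 2) = -123*1/16*(-10) + (2/7)*2*5 = -123/16*(-10) + 20/7 = 615/8 + 20/7 = 4465/56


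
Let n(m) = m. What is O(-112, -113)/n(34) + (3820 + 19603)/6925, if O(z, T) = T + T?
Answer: -384334/117725 ≈ -3.2647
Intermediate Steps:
O(z, T) = 2*T
O(-112, -113)/n(34) + (3820 + 19603)/6925 = (2*(-113))/34 + (3820 + 19603)/6925 = -226*1/34 + 23423*(1/6925) = -113/17 + 23423/6925 = -384334/117725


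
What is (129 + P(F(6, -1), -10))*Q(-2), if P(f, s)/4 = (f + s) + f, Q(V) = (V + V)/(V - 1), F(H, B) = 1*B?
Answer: 108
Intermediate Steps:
F(H, B) = B
Q(V) = 2*V/(-1 + V) (Q(V) = (2*V)/(-1 + V) = 2*V/(-1 + V))
P(f, s) = 4*s + 8*f (P(f, s) = 4*((f + s) + f) = 4*(s + 2*f) = 4*s + 8*f)
(129 + P(F(6, -1), -10))*Q(-2) = (129 + (4*(-10) + 8*(-1)))*(2*(-2)/(-1 - 2)) = (129 + (-40 - 8))*(2*(-2)/(-3)) = (129 - 48)*(2*(-2)*(-1/3)) = 81*(4/3) = 108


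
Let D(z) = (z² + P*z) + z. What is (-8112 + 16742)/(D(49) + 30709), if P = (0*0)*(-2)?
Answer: 8630/33159 ≈ 0.26026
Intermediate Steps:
P = 0 (P = 0*(-2) = 0)
D(z) = z + z² (D(z) = (z² + 0*z) + z = (z² + 0) + z = z² + z = z + z²)
(-8112 + 16742)/(D(49) + 30709) = (-8112 + 16742)/(49*(1 + 49) + 30709) = 8630/(49*50 + 30709) = 8630/(2450 + 30709) = 8630/33159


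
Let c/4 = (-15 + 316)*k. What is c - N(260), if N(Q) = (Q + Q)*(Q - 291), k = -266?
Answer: -304144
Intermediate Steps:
N(Q) = 2*Q*(-291 + Q) (N(Q) = (2*Q)*(-291 + Q) = 2*Q*(-291 + Q))
c = -320264 (c = 4*((-15 + 316)*(-266)) = 4*(301*(-266)) = 4*(-80066) = -320264)
c - N(260) = -320264 - 2*260*(-291 + 260) = -320264 - 2*260*(-31) = -320264 - 1*(-16120) = -320264 + 16120 = -304144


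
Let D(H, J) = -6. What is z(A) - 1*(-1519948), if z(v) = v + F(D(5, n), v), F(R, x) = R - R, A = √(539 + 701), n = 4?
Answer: 1519948 + 2*√310 ≈ 1.5200e+6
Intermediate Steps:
A = 2*√310 (A = √1240 = 2*√310 ≈ 35.214)
F(R, x) = 0
z(v) = v (z(v) = v + 0 = v)
z(A) - 1*(-1519948) = 2*√310 - 1*(-1519948) = 2*√310 + 1519948 = 1519948 + 2*√310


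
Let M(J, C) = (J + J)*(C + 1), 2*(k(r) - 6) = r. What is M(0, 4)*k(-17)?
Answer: 0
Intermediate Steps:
k(r) = 6 + r/2
M(J, C) = 2*J*(1 + C) (M(J, C) = (2*J)*(1 + C) = 2*J*(1 + C))
M(0, 4)*k(-17) = (2*0*(1 + 4))*(6 + (½)*(-17)) = (2*0*5)*(6 - 17/2) = 0*(-5/2) = 0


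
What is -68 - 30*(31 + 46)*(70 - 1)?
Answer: -159458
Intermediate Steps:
-68 - 30*(31 + 46)*(70 - 1) = -68 - 2310*69 = -68 - 30*5313 = -68 - 159390 = -159458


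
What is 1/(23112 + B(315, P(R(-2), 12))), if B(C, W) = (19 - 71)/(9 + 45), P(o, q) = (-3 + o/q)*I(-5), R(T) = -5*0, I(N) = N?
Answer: 27/623998 ≈ 4.3269e-5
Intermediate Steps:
R(T) = 0
P(o, q) = 15 - 5*o/q (P(o, q) = (-3 + o/q)*(-5) = 15 - 5*o/q)
B(C, W) = -26/27 (B(C, W) = -52/54 = -52*1/54 = -26/27)
1/(23112 + B(315, P(R(-2), 12))) = 1/(23112 - 26/27) = 1/(623998/27) = 27/623998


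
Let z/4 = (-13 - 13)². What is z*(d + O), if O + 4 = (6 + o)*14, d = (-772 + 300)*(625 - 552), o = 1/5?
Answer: -464725664/5 ≈ -9.2945e+7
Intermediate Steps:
o = ⅕ ≈ 0.20000
z = 2704 (z = 4*(-13 - 13)² = 4*(-26)² = 4*676 = 2704)
d = -34456 (d = -472*73 = -34456)
O = 414/5 (O = -4 + (6 + ⅕)*14 = -4 + (31/5)*14 = -4 + 434/5 = 414/5 ≈ 82.800)
z*(d + O) = 2704*(-34456 + 414/5) = 2704*(-171866/5) = -464725664/5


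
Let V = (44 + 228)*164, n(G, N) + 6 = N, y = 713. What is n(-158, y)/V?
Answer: 707/44608 ≈ 0.015849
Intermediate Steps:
n(G, N) = -6 + N
V = 44608 (V = 272*164 = 44608)
n(-158, y)/V = (-6 + 713)/44608 = 707*(1/44608) = 707/44608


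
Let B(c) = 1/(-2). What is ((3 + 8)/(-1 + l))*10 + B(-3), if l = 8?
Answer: 213/14 ≈ 15.214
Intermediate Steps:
B(c) = -½
((3 + 8)/(-1 + l))*10 + B(-3) = ((3 + 8)/(-1 + 8))*10 - ½ = (11/7)*10 - ½ = 110/7 - ½ = 213/14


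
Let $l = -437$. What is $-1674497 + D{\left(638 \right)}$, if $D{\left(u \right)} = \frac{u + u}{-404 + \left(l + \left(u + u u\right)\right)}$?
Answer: $- \frac{23491518369}{14029} \approx -1.6745 \cdot 10^{6}$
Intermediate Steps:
$D{\left(u \right)} = \frac{2 u}{-841 + u + u^{2}}$ ($D{\left(u \right)} = \frac{u + u}{-404 - \left(437 - u - u u\right)} = \frac{2 u}{-404 - \left(437 - u - u^{2}\right)} = \frac{2 u}{-404 + \left(-437 + u + u^{2}\right)} = \frac{2 u}{-841 + u + u^{2}}$)
$-1674497 + D{\left(638 \right)} = -1674497 + 2 \cdot 638 \frac{1}{-841 + 638 + 638^{2}} = -1674497 + 2 \cdot 638 \frac{1}{-841 + 638 + 407044} = -1674497 + 2 \cdot 638 \cdot \frac{1}{406841} = -1674497 + \frac{44}{14029} = - \frac{23491518369}{14029}$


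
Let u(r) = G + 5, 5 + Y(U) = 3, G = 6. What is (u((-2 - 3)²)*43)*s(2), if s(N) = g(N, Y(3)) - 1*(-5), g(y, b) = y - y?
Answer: 2365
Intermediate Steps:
Y(U) = -2 (Y(U) = -5 + 3 = -2)
g(y, b) = 0
s(N) = 5 (s(N) = 0 - 1*(-5) = 0 + 5 = 5)
u(r) = 11 (u(r) = 6 + 5 = 11)
(u((-2 - 3)²)*43)*s(2) = (11*43)*5 = 473*5 = 2365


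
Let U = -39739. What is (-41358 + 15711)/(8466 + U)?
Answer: 25647/31273 ≈ 0.82010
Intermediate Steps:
(-41358 + 15711)/(8466 + U) = (-41358 + 15711)/(8466 - 39739) = -25647/(-31273) = -25647*(-1/31273) = 25647/31273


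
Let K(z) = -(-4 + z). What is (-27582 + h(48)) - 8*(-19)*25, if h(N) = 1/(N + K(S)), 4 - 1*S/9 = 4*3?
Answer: -2948967/124 ≈ -23782.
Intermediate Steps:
S = -72 (S = 36 - 36*3 = 36 - 9*12 = 36 - 108 = -72)
K(z) = 4 - z
h(N) = 1/(76 + N) (h(N) = 1/(N + (4 - 1*(-72))) = 1/(N + (4 + 72)) = 1/(N + 76) = 1/(76 + N))
(-27582 + h(48)) - 8*(-19)*25 = (-27582 + 1/(76 + 48)) - 8*(-19)*25 = (-27582 + 1/124) + 152*25 = (-27582 + 1/124) + 3800 = -3420167/124 + 3800 = -2948967/124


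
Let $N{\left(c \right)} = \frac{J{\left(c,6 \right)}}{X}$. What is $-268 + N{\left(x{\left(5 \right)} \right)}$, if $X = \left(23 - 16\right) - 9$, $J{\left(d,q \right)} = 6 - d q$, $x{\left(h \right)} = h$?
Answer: $-256$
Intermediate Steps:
$J{\left(d,q \right)} = 6 - d q$
$X = -2$ ($X = 7 - 9 = -2$)
$N{\left(c \right)} = -3 + 3 c$ ($N{\left(c \right)} = \frac{6 - c 6}{-2} = \left(6 - 6 c\right) \left(- \frac{1}{2}\right) = -3 + 3 c$)
$-268 + N{\left(x{\left(5 \right)} \right)} = -268 + \left(-3 + 3 \cdot 5\right) = -268 + \left(-3 + 15\right) = -268 + 12 = -256$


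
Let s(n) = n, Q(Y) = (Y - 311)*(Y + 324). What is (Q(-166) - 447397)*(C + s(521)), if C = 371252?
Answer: -194349168799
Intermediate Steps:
Q(Y) = (-311 + Y)*(324 + Y)
(Q(-166) - 447397)*(C + s(521)) = ((-100764 + (-166)² + 13*(-166)) - 447397)*(371252 + 521) = ((-100764 + 27556 - 2158) - 447397)*371773 = (-75366 - 447397)*371773 = -522763*371773 = -194349168799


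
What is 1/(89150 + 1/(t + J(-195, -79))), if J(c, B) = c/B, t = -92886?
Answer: 7337799/654164780771 ≈ 1.1217e-5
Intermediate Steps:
J(c, B) = c/B
1/(89150 + 1/(t + J(-195, -79))) = 1/(89150 + 1/(-92886 - 195/(-79))) = 1/(89150 + 1/(-92886 - 195*(-1/79))) = 1/(89150 + 1/(-92886 + 195/79)) = 1/(89150 + 1/(-7337799/79)) = 1/(89150 - 79/7337799) = 1/(654164780771/7337799) = 7337799/654164780771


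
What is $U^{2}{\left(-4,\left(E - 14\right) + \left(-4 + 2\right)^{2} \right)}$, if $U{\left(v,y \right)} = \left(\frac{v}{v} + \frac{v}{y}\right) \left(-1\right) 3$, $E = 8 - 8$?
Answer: $\frac{441}{25} \approx 17.64$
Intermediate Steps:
$E = 0$ ($E = 8 - 8 = 0$)
$U{\left(v,y \right)} = -3 - \frac{3 v}{y}$ ($U{\left(v,y \right)} = \left(1 + \frac{v}{y}\right) \left(-1\right) 3 = \left(-1 - \frac{v}{y}\right) 3 = -3 - \frac{3 v}{y}$)
$U^{2}{\left(-4,\left(E - 14\right) + \left(-4 + 2\right)^{2} \right)} = \left(-3 - - \frac{12}{\left(0 - 14\right) + \left(-4 + 2\right)^{2}}\right)^{2} = \left(-3 - - \frac{12}{-14 + \left(-2\right)^{2}}\right)^{2} = \left(-3 - - \frac{12}{-14 + 4}\right)^{2} = \left(-3 - - \frac{12}{-10}\right)^{2} = \left(-3 - \left(-12\right) \left(- \frac{1}{10}\right)\right)^{2} = \left(-3 - \frac{6}{5}\right)^{2} = \left(- \frac{21}{5}\right)^{2} = \frac{441}{25}$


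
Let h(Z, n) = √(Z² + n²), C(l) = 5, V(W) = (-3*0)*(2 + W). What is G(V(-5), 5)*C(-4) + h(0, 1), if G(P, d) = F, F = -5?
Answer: -24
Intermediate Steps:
V(W) = 0 (V(W) = 0*(2 + W) = 0)
G(P, d) = -5
G(V(-5), 5)*C(-4) + h(0, 1) = -5*5 + √(0² + 1²) = -25 + √(0 + 1) = -25 + √1 = -25 + 1 = -24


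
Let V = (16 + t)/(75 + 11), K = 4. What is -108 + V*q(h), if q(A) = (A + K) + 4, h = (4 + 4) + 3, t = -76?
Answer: -5214/43 ≈ -121.26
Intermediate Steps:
V = -30/43 (V = (16 - 76)/(75 + 11) = -60/86 = -60*1/86 = -30/43 ≈ -0.69767)
h = 11 (h = 8 + 3 = 11)
q(A) = 8 + A (q(A) = (A + 4) + 4 = (4 + A) + 4 = 8 + A)
-108 + V*q(h) = -108 - 30*(8 + 11)/43 = -108 - 30/43*19 = -108 - 570/43 = -5214/43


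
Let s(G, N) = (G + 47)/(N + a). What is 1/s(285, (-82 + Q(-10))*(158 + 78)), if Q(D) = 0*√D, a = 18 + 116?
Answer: -9609/166 ≈ -57.886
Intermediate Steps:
a = 134
Q(D) = 0
s(G, N) = (47 + G)/(134 + N) (s(G, N) = (G + 47)/(N + 134) = (47 + G)/(134 + N))
1/s(285, (-82 + Q(-10))*(158 + 78)) = 1/((47 + 285)/(134 + (-82 + 0)*(158 + 78))) = 1/(332/(134 - 82*236)) = 1/(332/(134 - 19352)) = 1/(332/(-19218)) = 1/(-1/19218*332) = 1/(-166/9609) = -9609/166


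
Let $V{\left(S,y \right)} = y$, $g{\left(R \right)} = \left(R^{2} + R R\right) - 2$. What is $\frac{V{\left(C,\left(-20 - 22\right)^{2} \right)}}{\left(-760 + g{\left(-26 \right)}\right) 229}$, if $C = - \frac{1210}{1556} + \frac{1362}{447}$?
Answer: $\frac{882}{67555} \approx 0.013056$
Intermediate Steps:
$C = \frac{263067}{115922}$ ($C = \left(-1210\right) \frac{1}{1556} + 1362 \cdot \frac{1}{447} = - \frac{605}{778} + \frac{454}{149} = \frac{263067}{115922} \approx 2.2693$)
$g{\left(R \right)} = -2 + 2 R^{2}$ ($g{\left(R \right)} = \left(R^{2} + R^{2}\right) - 2 = 2 R^{2} - 2 = -2 + 2 R^{2}$)
$\frac{V{\left(C,\left(-20 - 22\right)^{2} \right)}}{\left(-760 + g{\left(-26 \right)}\right) 229} = \frac{\left(-20 - 22\right)^{2}}{\left(-760 - \left(2 - 2 \left(-26\right)^{2}\right)\right) 229} = \frac{\left(-42\right)^{2}}{\left(-760 + \left(-2 + 2 \cdot 676\right)\right) 229} = \frac{1764}{\left(-760 + \left(-2 + 1352\right)\right) 229} = \frac{1764}{\left(-760 + 1350\right) 229} = \frac{1764}{590 \cdot 229} = \frac{1764}{135110} = 1764 \cdot \frac{1}{135110} = \frac{882}{67555}$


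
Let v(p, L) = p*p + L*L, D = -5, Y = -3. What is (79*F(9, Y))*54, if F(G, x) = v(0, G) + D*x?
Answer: 409536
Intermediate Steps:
v(p, L) = L² + p² (v(p, L) = p² + L² = L² + p²)
F(G, x) = G² - 5*x (F(G, x) = (G² + 0²) - 5*x = (G² + 0) - 5*x = G² - 5*x)
(79*F(9, Y))*54 = (79*(9² - 5*(-3)))*54 = (79*(81 + 15))*54 = (79*96)*54 = 7584*54 = 409536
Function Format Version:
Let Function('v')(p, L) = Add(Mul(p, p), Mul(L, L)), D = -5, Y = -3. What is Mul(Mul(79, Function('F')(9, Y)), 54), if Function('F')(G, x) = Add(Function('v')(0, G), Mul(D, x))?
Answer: 409536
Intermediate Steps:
Function('v')(p, L) = Add(Pow(L, 2), Pow(p, 2)) (Function('v')(p, L) = Add(Pow(p, 2), Pow(L, 2)) = Add(Pow(L, 2), Pow(p, 2)))
Function('F')(G, x) = Add(Pow(G, 2), Mul(-5, x)) (Function('F')(G, x) = Add(Add(Pow(G, 2), Pow(0, 2)), Mul(-5, x)) = Add(Add(Pow(G, 2), 0), Mul(-5, x)) = Add(Pow(G, 2), Mul(-5, x)))
Mul(Mul(79, Function('F')(9, Y)), 54) = Mul(Mul(79, Add(Pow(9, 2), Mul(-5, -3))), 54) = Mul(Mul(79, Add(81, 15)), 54) = Mul(Mul(79, 96), 54) = Mul(7584, 54) = 409536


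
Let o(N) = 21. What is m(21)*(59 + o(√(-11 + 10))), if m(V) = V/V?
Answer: 80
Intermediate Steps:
m(V) = 1
m(21)*(59 + o(√(-11 + 10))) = 1*(59 + 21) = 1*80 = 80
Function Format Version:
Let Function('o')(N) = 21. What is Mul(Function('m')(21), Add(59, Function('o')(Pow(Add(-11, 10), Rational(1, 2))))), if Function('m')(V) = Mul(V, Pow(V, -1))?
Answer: 80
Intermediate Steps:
Function('m')(V) = 1
Mul(Function('m')(21), Add(59, Function('o')(Pow(Add(-11, 10), Rational(1, 2))))) = Mul(1, Add(59, 21)) = Mul(1, 80) = 80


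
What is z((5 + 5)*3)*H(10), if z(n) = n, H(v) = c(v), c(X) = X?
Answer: 300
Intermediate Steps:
H(v) = v
z((5 + 5)*3)*H(10) = ((5 + 5)*3)*10 = (10*3)*10 = 30*10 = 300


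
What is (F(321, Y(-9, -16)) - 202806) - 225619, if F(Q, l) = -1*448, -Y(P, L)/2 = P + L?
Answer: -428873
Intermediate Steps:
Y(P, L) = -2*L - 2*P (Y(P, L) = -2*(P + L) = -2*(L + P) = -2*L - 2*P)
F(Q, l) = -448
(F(321, Y(-9, -16)) - 202806) - 225619 = (-448 - 202806) - 225619 = -203254 - 225619 = -428873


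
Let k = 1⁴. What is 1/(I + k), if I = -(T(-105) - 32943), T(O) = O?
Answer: 1/33049 ≈ 3.0258e-5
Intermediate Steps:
I = 33048 (I = -(-105 - 32943) = -1*(-33048) = 33048)
k = 1
1/(I + k) = 1/(33048 + 1) = 1/33049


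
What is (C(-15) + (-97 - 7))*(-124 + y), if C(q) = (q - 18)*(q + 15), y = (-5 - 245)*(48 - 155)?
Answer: -2769104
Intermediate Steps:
y = 26750 (y = -250*(-107) = 26750)
C(q) = (-18 + q)*(15 + q)
(C(-15) + (-97 - 7))*(-124 + y) = ((-270 + (-15)**2 - 3*(-15)) + (-97 - 7))*(-124 + 26750) = ((-270 + 225 + 45) - 104)*26626 = (0 - 104)*26626 = -104*26626 = -2769104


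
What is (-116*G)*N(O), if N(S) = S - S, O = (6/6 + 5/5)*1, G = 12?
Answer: 0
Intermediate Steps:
O = 2 (O = (6*(⅙) + 5*(⅕))*1 = (1 + 1)*1 = 2*1 = 2)
N(S) = 0
(-116*G)*N(O) = -116*12*0 = -1392*0 = 0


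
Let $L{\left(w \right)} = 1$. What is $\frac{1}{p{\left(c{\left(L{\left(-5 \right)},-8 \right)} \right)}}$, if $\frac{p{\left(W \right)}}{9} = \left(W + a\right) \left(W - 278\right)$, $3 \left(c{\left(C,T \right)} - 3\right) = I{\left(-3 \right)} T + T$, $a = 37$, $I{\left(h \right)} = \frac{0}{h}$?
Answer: $- \frac{1}{93296} \approx -1.0719 \cdot 10^{-5}$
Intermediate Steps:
$I{\left(h \right)} = 0$
$c{\left(C,T \right)} = 3 + \frac{T}{3}$ ($c{\left(C,T \right)} = 3 + \frac{0 T + T}{3} = 3 + \frac{0 + T}{3} = 3 + \frac{T}{3}$)
$p{\left(W \right)} = 9 \left(-278 + W\right) \left(37 + W\right)$ ($p{\left(W \right)} = 9 \left(W + 37\right) \left(W - 278\right) = 9 \left(37 + W\right) \left(-278 + W\right) = 9 \left(-278 + W\right) \left(37 + W\right)$)
$\frac{1}{p{\left(c{\left(L{\left(-5 \right)},-8 \right)} \right)}} = \frac{1}{-92574 - 2169 \left(3 + \frac{1}{3} \left(-8\right)\right) + 9 \left(3 + \frac{1}{3} \left(-8\right)\right)^{2}} = \frac{1}{-92574 - 2169 \left(3 - \frac{8}{3}\right) + 9 \left(3 - \frac{8}{3}\right)^{2}} = \frac{1}{-92574 - 723 + \frac{9}{9}} = \frac{1}{-92574 - 723 + 9 \cdot \frac{1}{9}} = \frac{1}{-92574 - 723 + 1} = \frac{1}{-93296} = - \frac{1}{93296}$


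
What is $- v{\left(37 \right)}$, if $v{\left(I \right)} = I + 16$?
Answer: $-53$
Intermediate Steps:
$v{\left(I \right)} = 16 + I$
$- v{\left(37 \right)} = - (16 + 37) = \left(-1\right) 53 = -53$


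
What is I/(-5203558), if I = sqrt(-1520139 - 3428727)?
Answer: -3*I*sqrt(549874)/5203558 ≈ -0.00042752*I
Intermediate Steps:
I = 3*I*sqrt(549874) (I = sqrt(-4948866) = 3*I*sqrt(549874) ≈ 2224.6*I)
I/(-5203558) = (3*I*sqrt(549874))/(-5203558) = (3*I*sqrt(549874))*(-1/5203558) = -3*I*sqrt(549874)/5203558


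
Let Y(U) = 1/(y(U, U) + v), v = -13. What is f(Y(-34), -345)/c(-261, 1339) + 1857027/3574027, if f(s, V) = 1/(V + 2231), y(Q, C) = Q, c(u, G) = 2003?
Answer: 7015216476793/13501451688766 ≈ 0.51959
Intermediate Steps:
Y(U) = 1/(-13 + U) (Y(U) = 1/(U - 13) = 1/(-13 + U))
f(s, V) = 1/(2231 + V)
f(Y(-34), -345)/c(-261, 1339) + 1857027/3574027 = 1/((2231 - 345)*2003) + 1857027/3574027 = (1/2003)/1886 + 1857027*(1/3574027) = (1/1886)*(1/2003) + 1857027/3574027 = 1/3777658 + 1857027/3574027 = 7015216476793/13501451688766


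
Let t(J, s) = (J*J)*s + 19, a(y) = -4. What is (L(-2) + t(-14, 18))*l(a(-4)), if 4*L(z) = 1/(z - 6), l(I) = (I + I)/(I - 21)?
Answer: 113503/100 ≈ 1135.0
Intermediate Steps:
l(I) = 2*I/(-21 + I) (l(I) = (2*I)/(-21 + I) = 2*I/(-21 + I))
t(J, s) = 19 + s*J² (t(J, s) = J²*s + 19 = s*J² + 19 = 19 + s*J²)
L(z) = 1/(4*(-6 + z)) (L(z) = 1/(4*(z - 6)) = 1/(4*(-6 + z)))
(L(-2) + t(-14, 18))*l(a(-4)) = (1/(4*(-6 - 2)) + (19 + 18*(-14)²))*(2*(-4)/(-21 - 4)) = ((¼)/(-8) + (19 + 18*196))*(2*(-4)/(-25)) = ((¼)*(-⅛) + (19 + 3528))*(2*(-4)*(-1/25)) = (-1/32 + 3547)*(8/25) = (113503/32)*(8/25) = 113503/100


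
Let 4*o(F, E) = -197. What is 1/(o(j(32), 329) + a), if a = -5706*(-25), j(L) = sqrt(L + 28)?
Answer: 4/570403 ≈ 7.0126e-6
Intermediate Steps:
j(L) = sqrt(28 + L)
o(F, E) = -197/4 (o(F, E) = (1/4)*(-197) = -197/4)
a = 142650
1/(o(j(32), 329) + a) = 1/(-197/4 + 142650) = 1/(570403/4) = 4/570403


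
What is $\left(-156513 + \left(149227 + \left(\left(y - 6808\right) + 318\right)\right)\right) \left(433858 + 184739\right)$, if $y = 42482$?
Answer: $17757445482$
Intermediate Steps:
$\left(-156513 + \left(149227 + \left(\left(y - 6808\right) + 318\right)\right)\right) \left(433858 + 184739\right) = \left(-156513 + \left(149227 + \left(\left(42482 - 6808\right) + 318\right)\right)\right) \left(433858 + 184739\right) = \left(-156513 + \left(149227 + \left(35674 + 318\right)\right)\right) 618597 = \left(-156513 + \left(149227 + 35992\right)\right) 618597 = \left(-156513 + 185219\right) 618597 = 28706 \cdot 618597 = 17757445482$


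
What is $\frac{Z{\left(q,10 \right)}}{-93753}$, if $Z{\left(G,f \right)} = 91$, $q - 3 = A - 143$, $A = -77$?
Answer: $- \frac{91}{93753} \approx -0.00097064$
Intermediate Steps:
$q = -217$ ($q = 3 - 220 = -217$)
$\frac{Z{\left(q,10 \right)}}{-93753} = \frac{91}{-93753} = 91 \left(- \frac{1}{93753}\right) = - \frac{91}{93753}$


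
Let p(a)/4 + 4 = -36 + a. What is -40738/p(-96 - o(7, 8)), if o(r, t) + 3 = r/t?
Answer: 81476/1071 ≈ 76.075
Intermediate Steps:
o(r, t) = -3 + r/t
p(a) = -160 + 4*a (p(a) = -16 + 4*(-36 + a) = -16 + (-144 + 4*a) = -160 + 4*a)
-40738/p(-96 - o(7, 8)) = -40738/(-160 + 4*(-96 - (-3 + 7/8))) = -40738/(-160 + 4*(-96 - 1*(-17/8))) = -40738/(-160 + 4*(-96 + 17/8)) = -40738/(-160 + 4*(-751/8)) = -40738/(-160 - 751/2) = -40738/(-1071/2) = -40738*(-2/1071) = 81476/1071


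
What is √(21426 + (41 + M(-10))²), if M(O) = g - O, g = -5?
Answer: √23542 ≈ 153.43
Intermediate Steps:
M(O) = -5 - O
√(21426 + (41 + M(-10))²) = √(21426 + (41 + (-5 - 1*(-10)))²) = √(21426 + (41 + (-5 + 10))²) = √(21426 + (41 + 5)²) = √(21426 + 46²) = √(21426 + 2116) = √23542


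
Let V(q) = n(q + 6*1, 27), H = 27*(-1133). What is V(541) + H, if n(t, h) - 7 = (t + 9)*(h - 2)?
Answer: -16684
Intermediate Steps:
H = -30591
n(t, h) = 7 + (-2 + h)*(9 + t) (n(t, h) = 7 + (t + 9)*(h - 2) = 7 + (9 + t)*(-2 + h) = 7 + (-2 + h)*(9 + t))
V(q) = 382 + 25*q (V(q) = -11 - 2*(q + 6*1) + 9*27 + 27*(q + 6*1) = -11 - 2*(q + 6) + 243 + 27*(q + 6) = -11 - 2*(6 + q) + 243 + 27*(6 + q) = -11 + (-12 - 2*q) + 243 + (162 + 27*q) = 382 + 25*q)
V(541) + H = (382 + 25*541) - 30591 = (382 + 13525) - 30591 = 13907 - 30591 = -16684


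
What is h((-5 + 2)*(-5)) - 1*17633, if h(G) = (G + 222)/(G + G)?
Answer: -176251/10 ≈ -17625.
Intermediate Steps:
h(G) = (222 + G)/(2*G) (h(G) = (222 + G)/((2*G)) = (222 + G)*(1/(2*G)) = (222 + G)/(2*G))
h((-5 + 2)*(-5)) - 1*17633 = (222 + (-5 + 2)*(-5))/(2*(((-5 + 2)*(-5)))) - 1*17633 = (222 - 3*(-5))/(2*((-3*(-5)))) - 17633 = (1/2)*(222 + 15)/15 - 17633 = (1/2)*(1/15)*237 - 17633 = 79/10 - 17633 = -176251/10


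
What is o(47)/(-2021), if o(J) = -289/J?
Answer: 289/94987 ≈ 0.0030425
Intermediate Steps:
o(47)/(-2021) = -289/47/(-2021) = -289*1/47*(-1/2021) = -289/47*(-1/2021) = 289/94987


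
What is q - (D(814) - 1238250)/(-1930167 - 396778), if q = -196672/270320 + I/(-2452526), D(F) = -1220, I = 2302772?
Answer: -21203766852253664/9641795914531765 ≈ -2.1992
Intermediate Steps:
q = -34525891266/20717713385 (q = -196672/270320 + 2302772/(-2452526) = -196672*1/270320 + 2302772*(-1/2452526) = -12292/16895 - 1151386/1226263 = -34525891266/20717713385 ≈ -1.6665)
q - (D(814) - 1238250)/(-1930167 - 396778) = -34525891266/20717713385 - (-1220 - 1238250)/(-1930167 - 396778) = -34525891266/20717713385 - (-1239470)/(-2326945) = -34525891266/20717713385 - (-1239470)*(-1)/2326945 = -34525891266/20717713385 - 1*247894/465389 = -34525891266/20717713385 - 247894/465389 = -21203766852253664/9641795914531765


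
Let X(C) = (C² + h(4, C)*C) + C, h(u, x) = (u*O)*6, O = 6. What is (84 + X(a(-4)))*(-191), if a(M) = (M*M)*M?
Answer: 974100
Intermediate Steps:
a(M) = M³ (a(M) = M²*M = M³)
h(u, x) = 36*u (h(u, x) = (u*6)*6 = (6*u)*6 = 36*u)
X(C) = C² + 145*C (X(C) = (C² + (36*4)*C) + C = (C² + 144*C) + C = C² + 145*C)
(84 + X(a(-4)))*(-191) = (84 + (-4)³*(145 + (-4)³))*(-191) = (84 - 64*(145 - 64))*(-191) = (84 - 64*81)*(-191) = (84 - 5184)*(-191) = -5100*(-191) = 974100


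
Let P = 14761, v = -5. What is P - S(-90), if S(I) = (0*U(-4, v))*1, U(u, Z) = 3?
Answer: 14761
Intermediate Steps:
S(I) = 0 (S(I) = (0*3)*1 = 0*1 = 0)
P - S(-90) = 14761 - 1*0 = 14761 + 0 = 14761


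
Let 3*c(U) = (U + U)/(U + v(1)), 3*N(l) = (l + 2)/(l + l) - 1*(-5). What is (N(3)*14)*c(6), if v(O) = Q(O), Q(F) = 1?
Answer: 140/9 ≈ 15.556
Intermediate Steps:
v(O) = 1
N(l) = 5/3 + (2 + l)/(6*l) (N(l) = ((l + 2)/(l + l) - 1*(-5))/3 = ((2 + l)/((2*l)) + 5)/3 = ((2 + l)*(1/(2*l)) + 5)/3 = ((2 + l)/(2*l) + 5)/3 = (5 + (2 + l)/(2*l))/3 = 5/3 + (2 + l)/(6*l))
c(U) = 2*U/(3*(1 + U)) (c(U) = ((U + U)/(U + 1))/3 = ((2*U)/(1 + U))/3 = (2*U/(1 + U))/3 = 2*U/(3*(1 + U)))
(N(3)*14)*c(6) = (((⅙)*(2 + 11*3)/3)*14)*((⅔)*6/(1 + 6)) = (((⅙)*(⅓)*(2 + 33))*14)*((⅔)*6/7) = (((⅙)*(⅓)*35)*14)*((⅔)*6*(⅐)) = ((35/18)*14)*(4/7) = (245/9)*(4/7) = 140/9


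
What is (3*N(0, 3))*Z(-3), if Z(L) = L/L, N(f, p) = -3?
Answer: -9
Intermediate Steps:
Z(L) = 1
(3*N(0, 3))*Z(-3) = (3*(-3))*1 = -9*1 = -9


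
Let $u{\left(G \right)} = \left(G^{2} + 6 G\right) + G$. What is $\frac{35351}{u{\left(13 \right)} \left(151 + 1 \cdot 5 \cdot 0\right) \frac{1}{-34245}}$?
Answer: $- \frac{242118999}{7852} \approx -30835.0$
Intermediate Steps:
$u{\left(G \right)} = G^{2} + 7 G$
$\frac{35351}{u{\left(13 \right)} \left(151 + 1 \cdot 5 \cdot 0\right) \frac{1}{-34245}} = \frac{35351}{13 \left(7 + 13\right) \left(151 + 1 \cdot 5 \cdot 0\right) \frac{1}{-34245}} = \frac{35351}{13 \cdot 20 \left(151 + 5 \cdot 0\right) \left(- \frac{1}{34245}\right)} = \frac{35351}{260 \left(151 + 0\right) \left(- \frac{1}{34245}\right)} = \frac{35351}{260 \cdot 151 \left(- \frac{1}{34245}\right)} = \frac{35351}{39260 \left(- \frac{1}{34245}\right)} = \frac{35351}{- \frac{7852}{6849}} = 35351 \left(- \frac{6849}{7852}\right) = - \frac{242118999}{7852}$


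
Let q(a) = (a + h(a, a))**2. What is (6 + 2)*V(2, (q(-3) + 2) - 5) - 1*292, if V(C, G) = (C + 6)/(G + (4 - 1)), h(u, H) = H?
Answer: -2612/9 ≈ -290.22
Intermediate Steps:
q(a) = 4*a**2 (q(a) = (a + a)**2 = (2*a)**2 = 4*a**2)
V(C, G) = (6 + C)/(3 + G) (V(C, G) = (6 + C)/(G + 3) = (6 + C)/(3 + G))
(6 + 2)*V(2, (q(-3) + 2) - 5) - 1*292 = (6 + 2)*((6 + 2)/(3 + ((4*(-3)**2 + 2) - 5))) - 1*292 = 8*(8/(3 + ((4*9 + 2) - 5))) - 292 = 8*(8/(3 + ((36 + 2) - 5))) - 292 = 8*(8/(3 + (38 - 5))) - 292 = 8*(8/(3 + 33)) - 292 = 8*(8/36) - 292 = 8*((1/36)*8) - 292 = 8*(2/9) - 292 = 16/9 - 292 = -2612/9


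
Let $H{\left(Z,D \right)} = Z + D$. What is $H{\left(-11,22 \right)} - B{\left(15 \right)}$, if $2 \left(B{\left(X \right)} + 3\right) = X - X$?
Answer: $14$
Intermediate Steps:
$B{\left(X \right)} = -3$ ($B{\left(X \right)} = -3 + \frac{X - X}{2} = -3 + \frac{1}{2} \cdot 0 = -3 + 0 = -3$)
$H{\left(Z,D \right)} = D + Z$
$H{\left(-11,22 \right)} - B{\left(15 \right)} = \left(22 - 11\right) - -3 = 11 + 3 = 14$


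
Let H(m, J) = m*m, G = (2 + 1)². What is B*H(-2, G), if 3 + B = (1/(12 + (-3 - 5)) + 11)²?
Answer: 1977/4 ≈ 494.25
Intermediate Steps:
G = 9 (G = 3² = 9)
H(m, J) = m²
B = 1977/16 (B = -3 + (1/(12 + (-3 - 5)) + 11)² = -3 + (1/(12 - 8) + 11)² = -3 + (1/4 + 11)² = -3 + (¼ + 11)² = -3 + (45/4)² = -3 + 2025/16 = 1977/16 ≈ 123.56)
B*H(-2, G) = (1977/16)*(-2)² = (1977/16)*4 = 1977/4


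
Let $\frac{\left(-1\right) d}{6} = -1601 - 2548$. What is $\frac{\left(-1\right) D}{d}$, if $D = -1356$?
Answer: $\frac{226}{4149} \approx 0.054471$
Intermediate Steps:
$d = 24894$ ($d = - 6 \left(-1601 - 2548\right) = \left(-6\right) \left(-4149\right) = 24894$)
$\frac{\left(-1\right) D}{d} = \frac{\left(-1\right) \left(-1356\right)}{24894} = 1356 \cdot \frac{1}{24894} = \frac{226}{4149}$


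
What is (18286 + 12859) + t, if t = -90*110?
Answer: 21245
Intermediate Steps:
t = -9900
(18286 + 12859) + t = (18286 + 12859) - 9900 = 31145 - 9900 = 21245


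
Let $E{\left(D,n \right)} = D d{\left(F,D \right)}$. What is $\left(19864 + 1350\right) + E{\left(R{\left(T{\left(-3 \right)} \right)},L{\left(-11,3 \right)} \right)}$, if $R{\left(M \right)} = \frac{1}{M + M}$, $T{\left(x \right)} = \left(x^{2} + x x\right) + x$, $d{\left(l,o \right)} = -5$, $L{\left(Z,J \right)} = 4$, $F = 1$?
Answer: $\frac{127283}{6} \approx 21214.0$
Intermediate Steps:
$T{\left(x \right)} = x + 2 x^{2}$ ($T{\left(x \right)} = \left(x^{2} + x^{2}\right) + x = 2 x^{2} + x = x + 2 x^{2}$)
$R{\left(M \right)} = \frac{1}{2 M}$
$E{\left(D,n \right)} = - 5 D$ ($E{\left(D,n \right)} = D \left(-5\right) = - 5 D$)
$\left(19864 + 1350\right) + E{\left(R{\left(T{\left(-3 \right)} \right)},L{\left(-11,3 \right)} \right)} = \left(19864 + 1350\right) - 5 \frac{1}{2 \left(- 3 \left(1 + 2 \left(-3\right)\right)\right)} = 21214 - 5 \frac{1}{2 \left(- 3 \left(1 - 6\right)\right)} = 21214 - 5 \frac{1}{2 \left(\left(-3\right) \left(-5\right)\right)} = 21214 - 5 \frac{1}{2 \cdot 15} = 21214 - 5 \cdot \frac{1}{2} \cdot \frac{1}{15} = 21214 - \frac{1}{6} = \frac{127283}{6}$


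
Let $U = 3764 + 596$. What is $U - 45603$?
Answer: $-41243$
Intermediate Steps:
$U = 4360$
$U - 45603 = 4360 - 45603 = -41243$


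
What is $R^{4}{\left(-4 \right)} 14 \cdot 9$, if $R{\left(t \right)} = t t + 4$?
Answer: $20160000$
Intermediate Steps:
$R{\left(t \right)} = 4 + t^{2}$ ($R{\left(t \right)} = t^{2} + 4 = 4 + t^{2}$)
$R^{4}{\left(-4 \right)} 14 \cdot 9 = \left(4 + \left(-4\right)^{2}\right)^{4} \cdot 14 \cdot 9 = \left(4 + 16\right)^{4} \cdot 14 \cdot 9 = 20^{4} \cdot 14 \cdot 9 = 160000 \cdot 14 \cdot 9 = 2240000 \cdot 9 = 20160000$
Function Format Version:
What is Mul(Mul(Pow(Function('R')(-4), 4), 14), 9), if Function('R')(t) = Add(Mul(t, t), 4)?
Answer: 20160000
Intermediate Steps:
Function('R')(t) = Add(4, Pow(t, 2)) (Function('R')(t) = Add(Pow(t, 2), 4) = Add(4, Pow(t, 2)))
Mul(Mul(Pow(Function('R')(-4), 4), 14), 9) = Mul(Mul(Pow(Add(4, Pow(-4, 2)), 4), 14), 9) = Mul(Mul(Pow(Add(4, 16), 4), 14), 9) = Mul(Mul(Pow(20, 4), 14), 9) = Mul(Mul(160000, 14), 9) = Mul(2240000, 9) = 20160000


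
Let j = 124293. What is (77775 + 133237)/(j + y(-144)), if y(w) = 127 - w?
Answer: 52753/31141 ≈ 1.6940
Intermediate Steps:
(77775 + 133237)/(j + y(-144)) = (77775 + 133237)/(124293 + (127 - 1*(-144))) = 211012/(124293 + (127 + 144)) = 211012/(124293 + 271) = 211012/124564 = 211012*(1/124564) = 52753/31141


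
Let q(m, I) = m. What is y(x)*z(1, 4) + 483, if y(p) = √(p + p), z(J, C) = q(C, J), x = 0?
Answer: 483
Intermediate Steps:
z(J, C) = C
y(p) = √2*√p (y(p) = √(2*p) = √2*√p)
y(x)*z(1, 4) + 483 = (√2*√0)*4 + 483 = (√2*0)*4 + 483 = 0*4 + 483 = 0 + 483 = 483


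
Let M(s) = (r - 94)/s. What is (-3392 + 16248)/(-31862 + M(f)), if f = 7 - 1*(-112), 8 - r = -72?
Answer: -27319/67707 ≈ -0.40349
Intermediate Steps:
r = 80 (r = 8 - 1*(-72) = 8 + 72 = 80)
f = 119 (f = 7 + 112 = 119)
M(s) = -14/s (M(s) = (80 - 94)/s = -14/s)
(-3392 + 16248)/(-31862 + M(f)) = (-3392 + 16248)/(-31862 - 14/119) = 12856/(-31862 - 14*1/119) = 12856/(-31862 - 2/17) = 12856/(-541656/17) = 12856*(-17/541656) = -27319/67707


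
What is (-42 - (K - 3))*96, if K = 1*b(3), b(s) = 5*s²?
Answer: -8064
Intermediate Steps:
K = 45 (K = 1*(5*3²) = 1*(5*9) = 1*45 = 45)
(-42 - (K - 3))*96 = (-42 - (45 - 3))*96 = (-42 - 1*42)*96 = (-42 - 42)*96 = -84*96 = -8064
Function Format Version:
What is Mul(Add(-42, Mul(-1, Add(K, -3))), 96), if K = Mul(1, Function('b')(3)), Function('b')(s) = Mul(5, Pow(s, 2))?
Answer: -8064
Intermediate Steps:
K = 45 (K = Mul(1, Mul(5, Pow(3, 2))) = Mul(1, Mul(5, 9)) = Mul(1, 45) = 45)
Mul(Add(-42, Mul(-1, Add(K, -3))), 96) = Mul(Add(-42, Mul(-1, Add(45, -3))), 96) = Mul(Add(-42, Mul(-1, 42)), 96) = Mul(Add(-42, -42), 96) = Mul(-84, 96) = -8064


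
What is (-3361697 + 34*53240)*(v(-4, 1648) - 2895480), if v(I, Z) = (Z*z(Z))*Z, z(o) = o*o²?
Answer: -18860281629127645282056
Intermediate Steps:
z(o) = o³
v(I, Z) = Z⁵ (v(I, Z) = (Z*Z³)*Z = Z⁴*Z = Z⁵)
(-3361697 + 34*53240)*(v(-4, 1648) - 2895480) = (-3361697 + 34*53240)*(1648⁵ - 2895480) = (-3361697 + 1810160)*(12155869717331968 - 2895480) = -1551537*12155869714436488 = -18860281629127645282056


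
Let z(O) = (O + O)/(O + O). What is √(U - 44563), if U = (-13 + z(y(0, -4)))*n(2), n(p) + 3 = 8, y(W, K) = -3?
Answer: I*√44623 ≈ 211.24*I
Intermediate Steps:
n(p) = 5 (n(p) = -3 + 8 = 5)
z(O) = 1 (z(O) = (2*O)/((2*O)) = (2*O)*(1/(2*O)) = 1)
U = -60 (U = (-13 + 1)*5 = -12*5 = -60)
√(U - 44563) = √(-60 - 44563) = √(-44623) = I*√44623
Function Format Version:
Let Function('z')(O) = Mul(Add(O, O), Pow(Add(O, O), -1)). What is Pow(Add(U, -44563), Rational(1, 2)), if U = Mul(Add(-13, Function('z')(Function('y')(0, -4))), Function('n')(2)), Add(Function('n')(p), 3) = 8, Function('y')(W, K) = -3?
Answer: Mul(I, Pow(44623, Rational(1, 2))) ≈ Mul(211.24, I)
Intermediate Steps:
Function('n')(p) = 5 (Function('n')(p) = Add(-3, 8) = 5)
Function('z')(O) = 1 (Function('z')(O) = Mul(Mul(2, O), Pow(Mul(2, O), -1)) = Mul(Mul(2, O), Mul(Rational(1, 2), Pow(O, -1))) = 1)
U = -60 (U = Mul(Add(-13, 1), 5) = Mul(-12, 5) = -60)
Pow(Add(U, -44563), Rational(1, 2)) = Pow(Add(-60, -44563), Rational(1, 2)) = Pow(-44623, Rational(1, 2)) = Mul(I, Pow(44623, Rational(1, 2)))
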